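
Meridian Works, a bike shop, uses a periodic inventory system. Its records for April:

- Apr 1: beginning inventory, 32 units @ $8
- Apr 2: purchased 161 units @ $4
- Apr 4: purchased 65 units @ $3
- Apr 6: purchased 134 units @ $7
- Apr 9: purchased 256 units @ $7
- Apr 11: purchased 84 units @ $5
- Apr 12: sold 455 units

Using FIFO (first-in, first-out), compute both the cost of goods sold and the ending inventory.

COGS = $2,474; ending inventory = $1,771

Apr 12, 455 sold [FIFO — oldest first]: 32 @ $8 + 161 @ $4 + 65 @ $3 + 134 @ $7 + 63 @ $7 = $2,474
Ending inventory: 193 @ $7 + 84 @ $5 = $1,771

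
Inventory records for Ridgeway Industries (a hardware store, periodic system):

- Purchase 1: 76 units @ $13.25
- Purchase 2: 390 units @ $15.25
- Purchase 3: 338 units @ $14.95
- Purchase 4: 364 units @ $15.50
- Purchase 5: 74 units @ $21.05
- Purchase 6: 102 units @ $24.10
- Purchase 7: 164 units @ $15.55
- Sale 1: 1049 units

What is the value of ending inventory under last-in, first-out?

Sale 1 (1049) [LIFO — newest first]: 164 @ $15.55 + 102 @ $24.10 + 74 @ $21.05 + 364 @ $15.50 + 338 @ $14.95 + 7 @ $15.25 = $17,367.95
Ending inventory: 76 @ $13.25 + 383 @ $15.25 = $6,847.75

Ending inventory = $6,847.75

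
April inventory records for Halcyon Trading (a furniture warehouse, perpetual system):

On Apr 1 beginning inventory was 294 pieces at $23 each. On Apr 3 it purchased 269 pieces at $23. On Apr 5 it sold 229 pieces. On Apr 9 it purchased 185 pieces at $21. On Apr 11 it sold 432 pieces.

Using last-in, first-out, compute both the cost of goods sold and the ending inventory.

COGS = $14,833; ending inventory = $2,001

Apr 5, 229 sold [LIFO — newest first]: 229 @ $23 = $5,267
Apr 11, 432 sold [LIFO — newest first]: 185 @ $21 + 40 @ $23 + 207 @ $23 = $9,566
Total COGS = $5,267 + $9,566 = $14,833
Ending inventory: 87 @ $23 = $2,001
Check: goods available $16,834 = COGS $14,833 + ending $2,001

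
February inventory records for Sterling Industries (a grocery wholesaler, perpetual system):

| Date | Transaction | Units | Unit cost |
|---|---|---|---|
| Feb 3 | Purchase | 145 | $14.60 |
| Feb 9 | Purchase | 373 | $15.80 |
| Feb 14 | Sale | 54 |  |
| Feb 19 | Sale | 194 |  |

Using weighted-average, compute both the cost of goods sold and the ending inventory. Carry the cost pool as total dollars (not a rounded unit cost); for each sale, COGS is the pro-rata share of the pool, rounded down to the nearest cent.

COGS = $3,835.09; ending inventory = $4,175.31

After Feb 3: 145 on hand, pool $2,117.00 (≈ $14.6000 each)
After Feb 9: 518 on hand, pool $8,010.40 (≈ $15.4641 each)
Feb 14, sell 54: 54/518 × $8,010.40 → $835.06
Feb 19, sell 194: 194/464 × $7,175.34 → $3,000.03
Total COGS = $835.06 + $3,000.03 = $3,835.09
Ending inventory (cost pool remaining) = $4,175.31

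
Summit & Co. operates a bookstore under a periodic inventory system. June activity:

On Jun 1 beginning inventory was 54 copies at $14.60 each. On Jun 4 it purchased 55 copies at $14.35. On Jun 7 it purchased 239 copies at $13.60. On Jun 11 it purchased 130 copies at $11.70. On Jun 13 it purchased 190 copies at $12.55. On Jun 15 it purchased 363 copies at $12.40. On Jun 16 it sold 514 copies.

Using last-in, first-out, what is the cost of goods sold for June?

Jun 16, 514 sold [LIFO — newest first]: 363 @ $12.40 + 151 @ $12.55 = $6,396.25
Ending inventory: 54 @ $14.60 + 55 @ $14.35 + 239 @ $13.60 + 130 @ $11.70 + 39 @ $12.55 = $6,838.50
Check: goods available $13,234.75 = COGS $6,396.25 + ending $6,838.50

COGS = $6,396.25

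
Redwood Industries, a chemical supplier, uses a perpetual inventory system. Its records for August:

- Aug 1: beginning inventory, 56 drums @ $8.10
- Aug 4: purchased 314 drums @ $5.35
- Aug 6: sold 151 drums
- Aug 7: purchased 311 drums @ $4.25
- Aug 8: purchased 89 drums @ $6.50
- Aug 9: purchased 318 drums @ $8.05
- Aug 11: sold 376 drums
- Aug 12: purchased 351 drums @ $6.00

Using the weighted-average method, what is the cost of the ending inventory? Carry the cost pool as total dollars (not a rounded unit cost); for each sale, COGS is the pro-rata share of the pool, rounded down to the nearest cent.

After Aug 1: 56 on hand, pool $453.60 (≈ $8.1000 each)
After Aug 4: 370 on hand, pool $2,133.50 (≈ $5.7662 each)
Aug 6, sell 151: 151/370 × $2,133.50 → $870.69
After Aug 7: 530 on hand, pool $2,584.56 (≈ $4.8765 each)
After Aug 8: 619 on hand, pool $3,163.06 (≈ $5.1100 each)
After Aug 9: 937 on hand, pool $5,722.96 (≈ $6.1077 each)
Aug 11, sell 376: 376/937 × $5,722.96 → $2,296.51
After Aug 12: 912 on hand, pool $5,532.45 (≈ $6.0663 each)
Total COGS = $870.69 + $2,296.51 = $3,167.20
Ending inventory (cost pool remaining) = $5,532.45

Ending inventory = $5,532.45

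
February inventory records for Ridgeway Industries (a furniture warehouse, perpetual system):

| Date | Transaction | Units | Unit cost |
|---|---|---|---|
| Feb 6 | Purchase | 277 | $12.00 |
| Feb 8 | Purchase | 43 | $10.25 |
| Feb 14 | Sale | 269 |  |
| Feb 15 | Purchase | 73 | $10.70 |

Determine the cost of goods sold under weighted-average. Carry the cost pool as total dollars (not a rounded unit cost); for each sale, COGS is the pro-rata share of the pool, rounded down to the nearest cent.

After Feb 6: 277 on hand, pool $3,324.00 (≈ $12.0000 each)
After Feb 8: 320 on hand, pool $3,764.75 (≈ $11.7648 each)
Feb 14, sell 269: 269/320 × $3,764.75 → $3,164.74
After Feb 15: 124 on hand, pool $1,381.11 (≈ $11.1380 each)
Ending inventory (cost pool remaining) = $1,381.11

COGS = $3,164.74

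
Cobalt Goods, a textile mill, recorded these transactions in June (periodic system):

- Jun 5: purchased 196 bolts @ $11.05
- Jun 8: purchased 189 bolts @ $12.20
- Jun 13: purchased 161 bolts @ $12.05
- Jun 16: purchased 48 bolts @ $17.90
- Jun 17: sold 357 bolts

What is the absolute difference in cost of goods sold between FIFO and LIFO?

$474.85

FIFO COGS: 196 @ $11.05 + 161 @ $12.20 = $4,130.00
LIFO COGS: 48 @ $17.90 + 161 @ $12.05 + 148 @ $12.20 = $4,604.85
Difference = |$4,130.00 − $4,604.85| = $474.85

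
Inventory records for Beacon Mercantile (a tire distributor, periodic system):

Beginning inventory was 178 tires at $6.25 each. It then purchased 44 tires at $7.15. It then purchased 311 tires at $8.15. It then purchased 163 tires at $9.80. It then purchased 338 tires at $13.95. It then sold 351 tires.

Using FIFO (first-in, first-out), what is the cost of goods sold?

COGS = $2,478.45

Sale 1 (351) [FIFO — oldest first]: 178 @ $6.25 + 44 @ $7.15 + 129 @ $8.15 = $2,478.45
Ending inventory: 182 @ $8.15 + 163 @ $9.80 + 338 @ $13.95 = $7,795.80
Check: goods available $10,274.25 = COGS $2,478.45 + ending $7,795.80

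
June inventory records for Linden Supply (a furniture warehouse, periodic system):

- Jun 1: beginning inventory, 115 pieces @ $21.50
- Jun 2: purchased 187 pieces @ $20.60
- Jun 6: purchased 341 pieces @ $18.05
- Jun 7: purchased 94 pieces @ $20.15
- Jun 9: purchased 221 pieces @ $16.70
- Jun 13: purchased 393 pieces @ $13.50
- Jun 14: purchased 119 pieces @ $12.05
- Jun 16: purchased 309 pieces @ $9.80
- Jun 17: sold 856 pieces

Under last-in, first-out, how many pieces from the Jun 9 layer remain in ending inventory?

Jun 17, 856 sold [LIFO — newest first]: 309 @ $9.80 + 119 @ $12.05 + 393 @ $13.50 + 35 @ $16.70 = $10,352.15
Ending inventory: 115 @ $21.50 + 187 @ $20.60 + 341 @ $18.05 + 94 @ $20.15 + 186 @ $16.70 = $17,480.05
Check: goods available $27,832.20 = COGS $10,352.15 + ending $17,480.05

186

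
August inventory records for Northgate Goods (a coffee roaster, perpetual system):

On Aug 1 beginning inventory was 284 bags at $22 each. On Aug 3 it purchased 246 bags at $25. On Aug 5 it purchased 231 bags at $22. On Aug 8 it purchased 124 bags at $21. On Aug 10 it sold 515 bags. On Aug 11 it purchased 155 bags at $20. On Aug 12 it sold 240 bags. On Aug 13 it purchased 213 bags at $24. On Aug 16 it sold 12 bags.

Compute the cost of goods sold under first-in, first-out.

COGS = $17,606

Aug 10, 515 sold [FIFO — oldest first]: 284 @ $22 + 231 @ $25 = $12,023
Aug 12, 240 sold [FIFO — oldest first]: 15 @ $25 + 225 @ $22 = $5,325
Aug 16, 12 sold [FIFO — oldest first]: 6 @ $22 + 6 @ $21 = $258
Total COGS = $12,023 + $5,325 + $258 = $17,606
Ending inventory: 118 @ $21 + 155 @ $20 + 213 @ $24 = $10,690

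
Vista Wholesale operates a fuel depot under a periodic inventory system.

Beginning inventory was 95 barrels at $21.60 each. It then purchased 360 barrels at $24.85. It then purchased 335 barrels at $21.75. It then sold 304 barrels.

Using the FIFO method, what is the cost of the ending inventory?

Ending inventory = $11,038.60

Sale 1 (304) [FIFO — oldest first]: 95 @ $21.60 + 209 @ $24.85 = $7,245.65
Ending inventory: 151 @ $24.85 + 335 @ $21.75 = $11,038.60
Check: goods available $18,284.25 = COGS $7,245.65 + ending $11,038.60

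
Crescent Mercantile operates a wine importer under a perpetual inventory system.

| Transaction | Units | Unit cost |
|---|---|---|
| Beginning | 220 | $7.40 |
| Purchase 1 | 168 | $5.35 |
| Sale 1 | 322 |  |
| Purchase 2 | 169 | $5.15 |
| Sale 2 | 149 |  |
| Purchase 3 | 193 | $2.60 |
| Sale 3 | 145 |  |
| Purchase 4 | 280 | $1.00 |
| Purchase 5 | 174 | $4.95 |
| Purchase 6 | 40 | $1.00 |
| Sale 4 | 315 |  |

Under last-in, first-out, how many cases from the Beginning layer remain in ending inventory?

Sale 1 (322) [LIFO — newest first]: 168 @ $5.35 + 154 @ $7.40 = $2,038.40
Sale 2 (149) [LIFO — newest first]: 149 @ $5.15 = $767.35
Sale 3 (145) [LIFO — newest first]: 145 @ $2.60 = $377.00
Sale 4 (315) [LIFO — newest first]: 40 @ $1.00 + 174 @ $4.95 + 101 @ $1.00 = $1,002.30
Total COGS = $2,038.40 + $767.35 + $377.00 + $1,002.30 = $4,185.05
Ending inventory: 66 @ $7.40 + 20 @ $5.15 + 48 @ $2.60 + 179 @ $1.00 = $895.20

66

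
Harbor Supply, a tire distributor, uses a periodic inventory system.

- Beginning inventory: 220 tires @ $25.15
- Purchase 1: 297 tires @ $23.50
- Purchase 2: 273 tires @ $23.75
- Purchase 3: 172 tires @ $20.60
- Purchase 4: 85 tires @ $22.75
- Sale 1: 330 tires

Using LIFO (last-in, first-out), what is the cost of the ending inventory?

Sale 1 (330) [LIFO — newest first]: 85 @ $22.75 + 172 @ $20.60 + 73 @ $23.75 = $7,210.70
Ending inventory: 220 @ $25.15 + 297 @ $23.50 + 200 @ $23.75 = $17,262.50

Ending inventory = $17,262.50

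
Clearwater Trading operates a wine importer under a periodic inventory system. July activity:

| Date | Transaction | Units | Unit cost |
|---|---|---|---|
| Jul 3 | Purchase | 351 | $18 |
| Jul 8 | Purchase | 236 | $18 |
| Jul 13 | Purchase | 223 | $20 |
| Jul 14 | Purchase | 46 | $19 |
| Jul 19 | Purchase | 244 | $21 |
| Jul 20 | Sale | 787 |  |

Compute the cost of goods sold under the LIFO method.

COGS = $15,390

Jul 20, 787 sold [LIFO — newest first]: 244 @ $21 + 46 @ $19 + 223 @ $20 + 236 @ $18 + 38 @ $18 = $15,390
Ending inventory: 313 @ $18 = $5,634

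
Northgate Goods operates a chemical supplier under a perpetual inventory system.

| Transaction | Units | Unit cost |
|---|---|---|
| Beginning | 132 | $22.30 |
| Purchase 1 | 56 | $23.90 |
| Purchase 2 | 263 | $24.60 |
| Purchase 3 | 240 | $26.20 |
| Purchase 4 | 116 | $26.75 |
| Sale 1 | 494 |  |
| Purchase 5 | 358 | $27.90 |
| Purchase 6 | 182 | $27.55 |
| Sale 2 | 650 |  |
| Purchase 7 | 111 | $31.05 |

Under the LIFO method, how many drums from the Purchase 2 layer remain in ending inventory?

Sale 1 (494) [LIFO — newest first]: 116 @ $26.75 + 240 @ $26.20 + 138 @ $24.60 = $12,785.80
Sale 2 (650) [LIFO — newest first]: 182 @ $27.55 + 358 @ $27.90 + 110 @ $24.60 = $17,708.30
Total COGS = $12,785.80 + $17,708.30 = $30,494.10
Ending inventory: 132 @ $22.30 + 56 @ $23.90 + 15 @ $24.60 + 111 @ $31.05 = $8,097.55

15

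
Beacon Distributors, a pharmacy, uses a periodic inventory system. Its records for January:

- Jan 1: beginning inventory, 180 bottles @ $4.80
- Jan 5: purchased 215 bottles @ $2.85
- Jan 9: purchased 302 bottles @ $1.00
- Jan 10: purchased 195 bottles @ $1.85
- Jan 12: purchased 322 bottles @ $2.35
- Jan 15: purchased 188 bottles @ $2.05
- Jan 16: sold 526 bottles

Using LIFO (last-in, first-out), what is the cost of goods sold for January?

Jan 16, 526 sold [LIFO — newest first]: 188 @ $2.05 + 322 @ $2.35 + 16 @ $1.85 = $1,171.70
Ending inventory: 180 @ $4.80 + 215 @ $2.85 + 302 @ $1.00 + 179 @ $1.85 = $2,109.90
Check: goods available $3,281.60 = COGS $1,171.70 + ending $2,109.90

COGS = $1,171.70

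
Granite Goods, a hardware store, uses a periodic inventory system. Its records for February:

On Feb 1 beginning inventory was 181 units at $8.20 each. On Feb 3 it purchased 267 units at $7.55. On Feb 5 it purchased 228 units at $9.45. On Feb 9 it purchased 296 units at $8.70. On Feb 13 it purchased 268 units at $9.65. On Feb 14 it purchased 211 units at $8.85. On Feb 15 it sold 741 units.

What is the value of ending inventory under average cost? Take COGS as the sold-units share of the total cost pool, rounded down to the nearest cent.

Ending inventory = $6,206.22

Feb 15, sell 741: 741/1451 × $12,683.40 → $6,477.18
Ending inventory (cost pool remaining) = $6,206.22
Check: goods available $12,683.40 = COGS $6,477.18 + ending $6,206.22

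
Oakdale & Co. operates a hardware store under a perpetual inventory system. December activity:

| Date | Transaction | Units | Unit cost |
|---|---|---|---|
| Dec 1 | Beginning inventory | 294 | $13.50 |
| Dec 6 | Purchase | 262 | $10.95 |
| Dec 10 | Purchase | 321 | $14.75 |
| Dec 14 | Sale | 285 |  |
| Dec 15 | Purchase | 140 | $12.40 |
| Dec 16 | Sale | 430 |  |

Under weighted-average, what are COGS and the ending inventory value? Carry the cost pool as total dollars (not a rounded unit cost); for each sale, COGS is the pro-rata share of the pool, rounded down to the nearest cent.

COGS = $9,369.50; ending inventory = $3,939.15

After Dec 1: 294 on hand, pool $3,969.00 (≈ $13.5000 each)
After Dec 6: 556 on hand, pool $6,837.90 (≈ $12.2984 each)
After Dec 10: 877 on hand, pool $11,572.65 (≈ $13.1957 each)
Dec 14, sell 285: 285/877 × $11,572.65 → $3,760.78
After Dec 15: 732 on hand, pool $9,547.87 (≈ $13.0435 each)
Dec 16, sell 430: 430/732 × $9,547.87 → $5,608.72
Total COGS = $3,760.78 + $5,608.72 = $9,369.50
Ending inventory (cost pool remaining) = $3,939.15
Check: goods available $13,308.65 = COGS $9,369.50 + ending $3,939.15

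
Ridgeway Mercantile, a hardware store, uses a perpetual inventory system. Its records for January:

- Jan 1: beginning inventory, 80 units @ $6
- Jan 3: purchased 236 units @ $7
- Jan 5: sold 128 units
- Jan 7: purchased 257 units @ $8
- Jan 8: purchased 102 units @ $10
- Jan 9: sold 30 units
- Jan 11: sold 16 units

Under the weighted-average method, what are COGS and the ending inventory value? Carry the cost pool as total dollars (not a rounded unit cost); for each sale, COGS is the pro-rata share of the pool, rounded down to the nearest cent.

COGS = $1,228.92; ending inventory = $3,979.08

After Jan 1: 80 on hand, pool $480.00 (≈ $6.0000 each)
After Jan 3: 316 on hand, pool $2,132.00 (≈ $6.7468 each)
Jan 5, sell 128: 128/316 × $2,132.00 → $863.59
After Jan 7: 445 on hand, pool $3,324.41 (≈ $7.4706 each)
After Jan 8: 547 on hand, pool $4,344.41 (≈ $7.9422 each)
Jan 9, sell 30: 30/547 × $4,344.41 → $238.26
Jan 11, sell 16: 16/517 × $4,106.15 → $127.07
Total COGS = $863.59 + $238.26 + $127.07 = $1,228.92
Ending inventory (cost pool remaining) = $3,979.08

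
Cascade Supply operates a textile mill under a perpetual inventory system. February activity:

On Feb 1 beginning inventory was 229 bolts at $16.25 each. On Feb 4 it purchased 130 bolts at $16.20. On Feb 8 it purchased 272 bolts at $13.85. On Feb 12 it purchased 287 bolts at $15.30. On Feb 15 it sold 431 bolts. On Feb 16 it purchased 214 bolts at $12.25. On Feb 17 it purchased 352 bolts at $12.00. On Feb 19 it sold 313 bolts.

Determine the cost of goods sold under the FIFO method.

Feb 15, 431 sold [FIFO — oldest first]: 229 @ $16.25 + 130 @ $16.20 + 72 @ $13.85 = $6,824.45
Feb 19, 313 sold [FIFO — oldest first]: 200 @ $13.85 + 113 @ $15.30 = $4,498.90
Total COGS = $6,824.45 + $4,498.90 = $11,323.35
Ending inventory: 174 @ $15.30 + 214 @ $12.25 + 352 @ $12.00 = $9,507.70

COGS = $11,323.35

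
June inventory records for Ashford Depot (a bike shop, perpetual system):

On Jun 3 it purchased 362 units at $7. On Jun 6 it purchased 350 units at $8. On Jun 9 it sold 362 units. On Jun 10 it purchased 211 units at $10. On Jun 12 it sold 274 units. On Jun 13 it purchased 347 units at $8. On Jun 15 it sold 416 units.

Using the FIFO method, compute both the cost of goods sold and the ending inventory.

COGS = $8,476; ending inventory = $1,744

Jun 9, 362 sold [FIFO — oldest first]: 362 @ $7 = $2,534
Jun 12, 274 sold [FIFO — oldest first]: 274 @ $8 = $2,192
Jun 15, 416 sold [FIFO — oldest first]: 76 @ $8 + 211 @ $10 + 129 @ $8 = $3,750
Total COGS = $2,534 + $2,192 + $3,750 = $8,476
Ending inventory: 218 @ $8 = $1,744
Check: goods available $10,220 = COGS $8,476 + ending $1,744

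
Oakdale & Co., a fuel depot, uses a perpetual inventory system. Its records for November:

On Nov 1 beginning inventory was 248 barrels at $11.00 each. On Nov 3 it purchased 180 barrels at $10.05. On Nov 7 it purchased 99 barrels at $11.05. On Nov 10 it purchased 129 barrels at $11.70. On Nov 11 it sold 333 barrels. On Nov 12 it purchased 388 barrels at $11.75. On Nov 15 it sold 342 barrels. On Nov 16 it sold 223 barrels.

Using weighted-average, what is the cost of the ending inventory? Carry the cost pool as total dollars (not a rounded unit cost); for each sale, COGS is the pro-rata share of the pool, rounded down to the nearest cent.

After Nov 1: 248 on hand, pool $2,728.00 (≈ $11.0000 each)
After Nov 3: 428 on hand, pool $4,537.00 (≈ $10.6005 each)
After Nov 7: 527 on hand, pool $5,630.95 (≈ $10.6849 each)
After Nov 10: 656 on hand, pool $7,140.25 (≈ $10.8845 each)
Nov 11, sell 333: 333/656 × $7,140.25 → $3,624.54
After Nov 12: 711 on hand, pool $8,074.71 (≈ $11.3568 each)
Nov 15, sell 342: 342/711 × $8,074.71 → $3,884.03
Nov 16, sell 223: 223/369 × $4,190.68 → $2,532.57
Total COGS = $3,624.54 + $3,884.03 + $2,532.57 = $10,041.14
Ending inventory (cost pool remaining) = $1,658.11

Ending inventory = $1,658.11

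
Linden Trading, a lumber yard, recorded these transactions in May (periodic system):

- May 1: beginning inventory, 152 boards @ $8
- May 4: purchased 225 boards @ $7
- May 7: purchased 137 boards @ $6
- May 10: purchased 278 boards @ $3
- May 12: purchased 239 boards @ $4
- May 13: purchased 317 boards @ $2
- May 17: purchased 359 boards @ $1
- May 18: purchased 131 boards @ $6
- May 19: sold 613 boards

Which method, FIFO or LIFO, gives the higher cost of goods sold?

FIFO COGS: 152 @ $8 + 225 @ $7 + 137 @ $6 + 99 @ $3 = $3,910
LIFO COGS: 131 @ $6 + 359 @ $1 + 123 @ $2 = $1,391

FIFO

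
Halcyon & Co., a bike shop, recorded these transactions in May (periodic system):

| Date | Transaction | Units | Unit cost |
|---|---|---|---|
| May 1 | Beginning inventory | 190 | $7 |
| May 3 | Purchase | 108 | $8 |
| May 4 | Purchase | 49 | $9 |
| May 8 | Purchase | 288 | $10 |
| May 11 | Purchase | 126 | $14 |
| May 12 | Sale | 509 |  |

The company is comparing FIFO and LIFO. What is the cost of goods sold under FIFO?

COGS = $4,255

FIFO COGS: 190 @ $7 + 108 @ $8 + 49 @ $9 + 162 @ $10 = $4,255
LIFO COGS: 126 @ $14 + 288 @ $10 + 49 @ $9 + 46 @ $8 = $5,453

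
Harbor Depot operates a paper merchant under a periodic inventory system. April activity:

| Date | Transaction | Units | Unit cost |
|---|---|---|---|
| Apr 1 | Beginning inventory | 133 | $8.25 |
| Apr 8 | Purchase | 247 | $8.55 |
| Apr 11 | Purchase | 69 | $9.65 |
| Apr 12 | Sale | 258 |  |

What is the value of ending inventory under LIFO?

Apr 12, 258 sold [LIFO — newest first]: 69 @ $9.65 + 189 @ $8.55 = $2,281.80
Ending inventory: 133 @ $8.25 + 58 @ $8.55 = $1,593.15

Ending inventory = $1,593.15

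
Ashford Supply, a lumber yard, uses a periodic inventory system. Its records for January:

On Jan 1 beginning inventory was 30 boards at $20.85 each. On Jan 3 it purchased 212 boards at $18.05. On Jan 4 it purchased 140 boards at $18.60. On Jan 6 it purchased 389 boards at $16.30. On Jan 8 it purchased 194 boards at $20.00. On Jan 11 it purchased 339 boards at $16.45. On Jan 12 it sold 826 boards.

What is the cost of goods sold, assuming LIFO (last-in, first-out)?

Jan 12, 826 sold [LIFO — newest first]: 339 @ $16.45 + 194 @ $20.00 + 293 @ $16.30 = $14,232.45
Ending inventory: 30 @ $20.85 + 212 @ $18.05 + 140 @ $18.60 + 96 @ $16.30 = $8,620.90
Check: goods available $22,853.35 = COGS $14,232.45 + ending $8,620.90

COGS = $14,232.45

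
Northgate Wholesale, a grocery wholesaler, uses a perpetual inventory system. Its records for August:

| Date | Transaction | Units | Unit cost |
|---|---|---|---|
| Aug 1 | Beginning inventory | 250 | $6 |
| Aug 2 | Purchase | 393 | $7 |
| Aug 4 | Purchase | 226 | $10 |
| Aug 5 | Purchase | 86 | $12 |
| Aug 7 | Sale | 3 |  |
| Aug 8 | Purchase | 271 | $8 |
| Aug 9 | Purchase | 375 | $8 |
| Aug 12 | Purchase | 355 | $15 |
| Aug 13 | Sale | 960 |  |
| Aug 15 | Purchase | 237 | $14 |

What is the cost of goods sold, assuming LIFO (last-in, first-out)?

COGS = $10,201

Aug 7, 3 sold [LIFO — newest first]: 3 @ $12 = $36
Aug 13, 960 sold [LIFO — newest first]: 355 @ $15 + 375 @ $8 + 230 @ $8 = $10,165
Total COGS = $36 + $10,165 = $10,201
Ending inventory: 250 @ $6 + 393 @ $7 + 226 @ $10 + 83 @ $12 + 41 @ $8 + 237 @ $14 = $11,153
Check: goods available $21,354 = COGS $10,201 + ending $11,153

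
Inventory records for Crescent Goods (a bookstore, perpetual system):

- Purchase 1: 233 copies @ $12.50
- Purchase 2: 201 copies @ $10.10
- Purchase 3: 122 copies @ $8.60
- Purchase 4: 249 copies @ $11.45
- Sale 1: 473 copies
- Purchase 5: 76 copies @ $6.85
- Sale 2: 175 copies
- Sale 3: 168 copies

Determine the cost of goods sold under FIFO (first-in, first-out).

COGS = $8,918.20

Sale 1 (473) [FIFO — oldest first]: 233 @ $12.50 + 201 @ $10.10 + 39 @ $8.60 = $5,278.00
Sale 2 (175) [FIFO — oldest first]: 83 @ $8.60 + 92 @ $11.45 = $1,767.20
Sale 3 (168) [FIFO — oldest first]: 157 @ $11.45 + 11 @ $6.85 = $1,873.00
Total COGS = $5,278.00 + $1,767.20 + $1,873.00 = $8,918.20
Ending inventory: 65 @ $6.85 = $445.25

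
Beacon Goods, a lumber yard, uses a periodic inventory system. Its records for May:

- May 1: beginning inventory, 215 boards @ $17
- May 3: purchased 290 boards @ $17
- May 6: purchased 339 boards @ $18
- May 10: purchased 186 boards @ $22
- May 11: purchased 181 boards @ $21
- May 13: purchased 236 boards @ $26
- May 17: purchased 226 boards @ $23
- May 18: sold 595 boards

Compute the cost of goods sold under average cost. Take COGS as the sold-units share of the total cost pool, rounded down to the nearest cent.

COGS = $12,061.46

May 18, sell 595: 595/1673 × $33,914.00 → $12,061.46
Ending inventory (cost pool remaining) = $21,852.54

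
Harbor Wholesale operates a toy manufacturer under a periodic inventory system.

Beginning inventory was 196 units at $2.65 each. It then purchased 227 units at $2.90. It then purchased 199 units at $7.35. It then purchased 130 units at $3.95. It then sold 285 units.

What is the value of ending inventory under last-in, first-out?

Sale 1 (285) [LIFO — newest first]: 130 @ $3.95 + 155 @ $7.35 = $1,652.75
Ending inventory: 196 @ $2.65 + 227 @ $2.90 + 44 @ $7.35 = $1,501.10

Ending inventory = $1,501.10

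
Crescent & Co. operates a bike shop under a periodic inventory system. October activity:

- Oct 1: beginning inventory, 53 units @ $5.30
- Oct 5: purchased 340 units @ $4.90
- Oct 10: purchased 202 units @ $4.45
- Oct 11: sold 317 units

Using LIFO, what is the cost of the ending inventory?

Ending inventory = $1,383.40

Oct 11, 317 sold [LIFO — newest first]: 202 @ $4.45 + 115 @ $4.90 = $1,462.40
Ending inventory: 53 @ $5.30 + 225 @ $4.90 = $1,383.40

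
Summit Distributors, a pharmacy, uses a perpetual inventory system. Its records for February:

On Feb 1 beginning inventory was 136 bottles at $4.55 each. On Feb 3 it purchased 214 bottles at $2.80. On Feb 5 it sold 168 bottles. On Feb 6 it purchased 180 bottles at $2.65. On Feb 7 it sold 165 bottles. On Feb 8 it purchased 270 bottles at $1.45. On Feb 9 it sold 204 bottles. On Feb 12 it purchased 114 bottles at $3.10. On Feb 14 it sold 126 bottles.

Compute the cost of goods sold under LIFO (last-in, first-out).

COGS = $1,574.25

Feb 5, 168 sold [LIFO — newest first]: 168 @ $2.80 = $470.40
Feb 7, 165 sold [LIFO — newest first]: 165 @ $2.65 = $437.25
Feb 9, 204 sold [LIFO — newest first]: 204 @ $1.45 = $295.80
Feb 14, 126 sold [LIFO — newest first]: 114 @ $3.10 + 12 @ $1.45 = $370.80
Total COGS = $470.40 + $437.25 + $295.80 + $370.80 = $1,574.25
Ending inventory: 136 @ $4.55 + 46 @ $2.80 + 15 @ $2.65 + 54 @ $1.45 = $865.65
Check: goods available $2,439.90 = COGS $1,574.25 + ending $865.65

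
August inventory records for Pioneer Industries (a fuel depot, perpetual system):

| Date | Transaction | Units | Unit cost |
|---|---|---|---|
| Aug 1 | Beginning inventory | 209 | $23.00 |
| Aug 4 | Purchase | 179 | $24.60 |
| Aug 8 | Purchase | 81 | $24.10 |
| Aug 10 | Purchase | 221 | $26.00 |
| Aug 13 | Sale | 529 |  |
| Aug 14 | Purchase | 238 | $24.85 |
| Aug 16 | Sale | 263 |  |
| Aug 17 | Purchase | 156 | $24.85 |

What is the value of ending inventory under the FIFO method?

Ending inventory = $7,256.20

Aug 13, 529 sold [FIFO — oldest first]: 209 @ $23.00 + 179 @ $24.60 + 81 @ $24.10 + 60 @ $26.00 = $12,722.50
Aug 16, 263 sold [FIFO — oldest first]: 161 @ $26.00 + 102 @ $24.85 = $6,720.70
Total COGS = $12,722.50 + $6,720.70 = $19,443.20
Ending inventory: 136 @ $24.85 + 156 @ $24.85 = $7,256.20
Check: goods available $26,699.40 = COGS $19,443.20 + ending $7,256.20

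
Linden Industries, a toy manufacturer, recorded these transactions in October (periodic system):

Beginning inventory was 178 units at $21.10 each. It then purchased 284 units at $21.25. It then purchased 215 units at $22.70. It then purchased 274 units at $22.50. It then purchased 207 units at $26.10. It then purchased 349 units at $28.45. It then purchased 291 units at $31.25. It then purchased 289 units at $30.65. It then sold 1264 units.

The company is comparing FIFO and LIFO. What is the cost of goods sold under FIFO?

FIFO COGS: 178 @ $21.10 + 284 @ $21.25 + 215 @ $22.70 + 274 @ $22.50 + 207 @ $26.10 + 106 @ $28.45 = $29,254.70
LIFO COGS: 289 @ $30.65 + 291 @ $31.25 + 349 @ $28.45 + 207 @ $26.10 + 128 @ $22.50 = $36,163.35

COGS = $29,254.70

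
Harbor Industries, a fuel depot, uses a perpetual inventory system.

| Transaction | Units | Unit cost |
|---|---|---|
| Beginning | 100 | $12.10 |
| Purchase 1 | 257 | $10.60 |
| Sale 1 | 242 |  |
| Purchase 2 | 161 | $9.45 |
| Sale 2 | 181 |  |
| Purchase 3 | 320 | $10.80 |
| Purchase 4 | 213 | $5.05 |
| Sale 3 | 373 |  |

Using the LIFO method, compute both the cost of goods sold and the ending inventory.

Sale 1 (242) [LIFO — newest first]: 242 @ $10.60 = $2,565.20
Sale 2 (181) [LIFO — newest first]: 161 @ $9.45 + 15 @ $10.60 + 5 @ $12.10 = $1,740.95
Sale 3 (373) [LIFO — newest first]: 213 @ $5.05 + 160 @ $10.80 = $2,803.65
Total COGS = $2,565.20 + $1,740.95 + $2,803.65 = $7,109.80
Ending inventory: 95 @ $12.10 + 160 @ $10.80 = $2,877.50

COGS = $7,109.80; ending inventory = $2,877.50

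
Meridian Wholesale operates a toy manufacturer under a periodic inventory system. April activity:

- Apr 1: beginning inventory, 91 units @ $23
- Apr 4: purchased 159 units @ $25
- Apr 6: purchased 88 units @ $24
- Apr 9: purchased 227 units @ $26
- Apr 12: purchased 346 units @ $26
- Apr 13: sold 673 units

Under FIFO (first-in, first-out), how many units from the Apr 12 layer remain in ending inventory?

238

Apr 13, 673 sold [FIFO — oldest first]: 91 @ $23 + 159 @ $25 + 88 @ $24 + 227 @ $26 + 108 @ $26 = $16,890
Ending inventory: 238 @ $26 = $6,188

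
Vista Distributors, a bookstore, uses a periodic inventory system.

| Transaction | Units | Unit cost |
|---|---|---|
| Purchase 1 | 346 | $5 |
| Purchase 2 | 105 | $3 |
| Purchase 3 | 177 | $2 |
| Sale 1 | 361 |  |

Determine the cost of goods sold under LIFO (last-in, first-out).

COGS = $1,064

Sale 1 (361) [LIFO — newest first]: 177 @ $2 + 105 @ $3 + 79 @ $5 = $1,064
Ending inventory: 267 @ $5 = $1,335
Check: goods available $2,399 = COGS $1,064 + ending $1,335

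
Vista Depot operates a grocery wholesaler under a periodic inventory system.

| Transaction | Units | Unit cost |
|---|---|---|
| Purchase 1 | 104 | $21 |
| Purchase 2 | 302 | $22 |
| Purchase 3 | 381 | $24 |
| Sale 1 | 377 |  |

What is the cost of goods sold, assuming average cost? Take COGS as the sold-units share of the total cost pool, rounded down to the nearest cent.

Sale 1, sell 377: 377/787 × $17,972.00 → $8,609.20
Ending inventory (cost pool remaining) = $9,362.80

COGS = $8,609.20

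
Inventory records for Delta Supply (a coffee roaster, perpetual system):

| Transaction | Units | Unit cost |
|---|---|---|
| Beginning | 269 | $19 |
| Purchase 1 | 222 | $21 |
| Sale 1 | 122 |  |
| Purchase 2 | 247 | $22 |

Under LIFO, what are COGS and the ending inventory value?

COGS = $2,562; ending inventory = $12,645

Sale 1 (122) [LIFO — newest first]: 122 @ $21 = $2,562
Ending inventory: 269 @ $19 + 100 @ $21 + 247 @ $22 = $12,645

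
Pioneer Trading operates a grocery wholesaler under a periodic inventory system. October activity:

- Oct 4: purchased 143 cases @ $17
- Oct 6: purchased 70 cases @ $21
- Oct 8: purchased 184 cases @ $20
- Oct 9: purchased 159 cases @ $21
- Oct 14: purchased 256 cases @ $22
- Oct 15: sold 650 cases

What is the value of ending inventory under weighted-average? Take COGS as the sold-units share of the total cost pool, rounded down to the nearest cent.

Ending inventory = $3,302.25

Oct 15, sell 650: 650/812 × $16,552.00 → $13,249.75
Ending inventory (cost pool remaining) = $3,302.25
Check: goods available $16,552.00 = COGS $13,249.75 + ending $3,302.25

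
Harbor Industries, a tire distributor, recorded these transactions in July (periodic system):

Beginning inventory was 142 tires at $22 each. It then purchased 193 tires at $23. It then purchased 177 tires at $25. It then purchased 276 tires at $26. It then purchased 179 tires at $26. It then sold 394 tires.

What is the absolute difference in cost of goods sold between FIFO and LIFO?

FIFO COGS: 142 @ $22 + 193 @ $23 + 59 @ $25 = $9,038
LIFO COGS: 179 @ $26 + 215 @ $26 = $10,244
Difference = |$9,038 − $10,244| = $1,206

$1,206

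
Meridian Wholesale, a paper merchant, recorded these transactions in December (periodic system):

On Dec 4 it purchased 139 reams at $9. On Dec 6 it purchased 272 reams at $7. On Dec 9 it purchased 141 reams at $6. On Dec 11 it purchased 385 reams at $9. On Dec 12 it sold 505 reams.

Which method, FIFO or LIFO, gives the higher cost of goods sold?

FIFO COGS: 139 @ $9 + 272 @ $7 + 94 @ $6 = $3,719
LIFO COGS: 385 @ $9 + 120 @ $6 = $4,185

LIFO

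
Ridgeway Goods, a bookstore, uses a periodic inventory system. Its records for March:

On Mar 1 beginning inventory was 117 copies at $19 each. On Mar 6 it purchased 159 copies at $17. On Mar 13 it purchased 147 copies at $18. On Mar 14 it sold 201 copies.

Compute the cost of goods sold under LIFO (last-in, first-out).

Mar 14, 201 sold [LIFO — newest first]: 147 @ $18 + 54 @ $17 = $3,564
Ending inventory: 117 @ $19 + 105 @ $17 = $4,008
Check: goods available $7,572 = COGS $3,564 + ending $4,008

COGS = $3,564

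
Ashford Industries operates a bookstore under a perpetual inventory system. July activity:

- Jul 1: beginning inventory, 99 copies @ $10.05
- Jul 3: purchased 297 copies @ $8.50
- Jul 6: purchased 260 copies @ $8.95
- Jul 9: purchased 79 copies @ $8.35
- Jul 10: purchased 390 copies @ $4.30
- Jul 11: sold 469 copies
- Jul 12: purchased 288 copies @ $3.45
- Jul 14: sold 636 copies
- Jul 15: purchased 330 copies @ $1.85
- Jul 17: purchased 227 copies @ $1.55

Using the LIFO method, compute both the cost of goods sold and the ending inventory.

Jul 11, 469 sold [LIFO — newest first]: 390 @ $4.30 + 79 @ $8.35 = $2,336.65
Jul 14, 636 sold [LIFO — newest first]: 288 @ $3.45 + 260 @ $8.95 + 88 @ $8.50 = $4,068.60
Total COGS = $2,336.65 + $4,068.60 = $6,405.25
Ending inventory: 99 @ $10.05 + 209 @ $8.50 + 330 @ $1.85 + 227 @ $1.55 = $3,733.80
Check: goods available $10,139.05 = COGS $6,405.25 + ending $3,733.80

COGS = $6,405.25; ending inventory = $3,733.80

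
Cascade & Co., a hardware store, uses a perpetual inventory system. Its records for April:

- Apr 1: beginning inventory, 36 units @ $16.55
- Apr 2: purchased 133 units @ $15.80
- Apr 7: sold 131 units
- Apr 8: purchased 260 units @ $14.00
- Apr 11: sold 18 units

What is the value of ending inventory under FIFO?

Apr 7, 131 sold [FIFO — oldest first]: 36 @ $16.55 + 95 @ $15.80 = $2,096.80
Apr 11, 18 sold [FIFO — oldest first]: 18 @ $15.80 = $284.40
Total COGS = $2,096.80 + $284.40 = $2,381.20
Ending inventory: 20 @ $15.80 + 260 @ $14.00 = $3,956.00
Check: goods available $6,337.20 = COGS $2,381.20 + ending $3,956.00

Ending inventory = $3,956.00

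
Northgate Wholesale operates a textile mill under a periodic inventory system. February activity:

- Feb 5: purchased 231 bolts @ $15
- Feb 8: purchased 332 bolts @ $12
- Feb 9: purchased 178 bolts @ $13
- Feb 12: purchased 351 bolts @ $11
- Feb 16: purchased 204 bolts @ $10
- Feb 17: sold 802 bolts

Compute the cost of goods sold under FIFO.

Feb 17, 802 sold [FIFO — oldest first]: 231 @ $15 + 332 @ $12 + 178 @ $13 + 61 @ $11 = $10,434
Ending inventory: 290 @ $11 + 204 @ $10 = $5,230

COGS = $10,434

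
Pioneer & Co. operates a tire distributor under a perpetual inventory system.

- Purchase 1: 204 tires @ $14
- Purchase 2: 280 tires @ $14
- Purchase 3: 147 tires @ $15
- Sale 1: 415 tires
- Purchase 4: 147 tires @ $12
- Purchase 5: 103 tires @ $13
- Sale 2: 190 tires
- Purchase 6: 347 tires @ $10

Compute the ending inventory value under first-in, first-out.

Sale 1 (415) [FIFO — oldest first]: 204 @ $14 + 211 @ $14 = $5,810
Sale 2 (190) [FIFO — oldest first]: 69 @ $14 + 121 @ $15 = $2,781
Total COGS = $5,810 + $2,781 = $8,591
Ending inventory: 26 @ $15 + 147 @ $12 + 103 @ $13 + 347 @ $10 = $6,963
Check: goods available $15,554 = COGS $8,591 + ending $6,963

Ending inventory = $6,963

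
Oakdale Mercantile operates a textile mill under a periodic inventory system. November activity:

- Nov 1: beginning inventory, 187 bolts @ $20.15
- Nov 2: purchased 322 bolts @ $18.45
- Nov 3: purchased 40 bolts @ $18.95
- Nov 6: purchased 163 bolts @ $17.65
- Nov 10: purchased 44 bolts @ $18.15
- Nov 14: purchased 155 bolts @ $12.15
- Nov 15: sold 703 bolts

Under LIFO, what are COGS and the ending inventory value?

COGS = $11,870.25; ending inventory = $4,155.50

Nov 15, 703 sold [LIFO — newest first]: 155 @ $12.15 + 44 @ $18.15 + 163 @ $17.65 + 40 @ $18.95 + 301 @ $18.45 = $11,870.25
Ending inventory: 187 @ $20.15 + 21 @ $18.45 = $4,155.50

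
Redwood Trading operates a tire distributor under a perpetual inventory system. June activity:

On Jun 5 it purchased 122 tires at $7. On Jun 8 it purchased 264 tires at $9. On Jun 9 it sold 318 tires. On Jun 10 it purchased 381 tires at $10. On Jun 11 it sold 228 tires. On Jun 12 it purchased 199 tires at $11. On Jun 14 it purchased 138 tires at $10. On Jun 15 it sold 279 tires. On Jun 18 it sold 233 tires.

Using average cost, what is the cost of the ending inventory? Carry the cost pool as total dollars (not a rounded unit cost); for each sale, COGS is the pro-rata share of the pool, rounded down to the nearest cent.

After Jun 5: 122 on hand, pool $854.00 (≈ $7.0000 each)
After Jun 8: 386 on hand, pool $3,230.00 (≈ $8.3679 each)
Jun 9, sell 318: 318/386 × $3,230.00 → $2,660.98
After Jun 10: 449 on hand, pool $4,379.02 (≈ $9.7528 each)
Jun 11, sell 228: 228/449 × $4,379.02 → $2,223.64
After Jun 12: 420 on hand, pool $4,344.38 (≈ $10.3438 each)
After Jun 14: 558 on hand, pool $5,724.38 (≈ $10.2587 each)
Jun 15, sell 279: 279/558 × $5,724.38 → $2,862.19
Jun 18, sell 233: 233/279 × $2,862.19 → $2,390.28
Total COGS = $2,660.98 + $2,223.64 + $2,862.19 + $2,390.28 = $10,137.09
Ending inventory (cost pool remaining) = $471.91
Check: goods available $10,609.00 = COGS $10,137.09 + ending $471.91

Ending inventory = $471.91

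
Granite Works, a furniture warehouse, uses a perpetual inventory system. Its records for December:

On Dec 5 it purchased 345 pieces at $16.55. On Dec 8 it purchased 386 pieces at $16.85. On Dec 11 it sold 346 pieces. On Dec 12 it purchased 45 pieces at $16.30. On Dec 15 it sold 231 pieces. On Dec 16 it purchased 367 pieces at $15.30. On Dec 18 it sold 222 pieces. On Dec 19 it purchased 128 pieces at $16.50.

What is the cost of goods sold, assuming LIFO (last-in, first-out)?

COGS = $13,050.50

Dec 11, 346 sold [LIFO — newest first]: 346 @ $16.85 = $5,830.10
Dec 15, 231 sold [LIFO — newest first]: 45 @ $16.30 + 40 @ $16.85 + 146 @ $16.55 = $3,823.80
Dec 18, 222 sold [LIFO — newest first]: 222 @ $15.30 = $3,396.60
Total COGS = $5,830.10 + $3,823.80 + $3,396.60 = $13,050.50
Ending inventory: 199 @ $16.55 + 145 @ $15.30 + 128 @ $16.50 = $7,623.95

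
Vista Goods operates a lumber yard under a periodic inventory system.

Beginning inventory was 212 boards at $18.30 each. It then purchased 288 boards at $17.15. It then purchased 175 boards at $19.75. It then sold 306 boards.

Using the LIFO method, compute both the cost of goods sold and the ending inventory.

Sale 1 (306) [LIFO — newest first]: 175 @ $19.75 + 131 @ $17.15 = $5,702.90
Ending inventory: 212 @ $18.30 + 157 @ $17.15 = $6,572.15

COGS = $5,702.90; ending inventory = $6,572.15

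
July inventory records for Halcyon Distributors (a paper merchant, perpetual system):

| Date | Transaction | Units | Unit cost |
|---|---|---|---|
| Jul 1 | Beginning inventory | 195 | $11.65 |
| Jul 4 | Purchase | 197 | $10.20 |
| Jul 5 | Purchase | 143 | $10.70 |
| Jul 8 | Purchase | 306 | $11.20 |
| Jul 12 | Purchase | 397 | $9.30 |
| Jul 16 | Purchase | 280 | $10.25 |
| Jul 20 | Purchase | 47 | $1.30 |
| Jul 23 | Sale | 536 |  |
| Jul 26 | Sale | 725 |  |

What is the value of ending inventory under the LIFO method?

Ending inventory = $3,383.55

Jul 23, 536 sold [LIFO — newest first]: 47 @ $1.30 + 280 @ $10.25 + 209 @ $9.30 = $4,874.80
Jul 26, 725 sold [LIFO — newest first]: 188 @ $9.30 + 306 @ $11.20 + 143 @ $10.70 + 88 @ $10.20 = $7,603.30
Total COGS = $4,874.80 + $7,603.30 = $12,478.10
Ending inventory: 195 @ $11.65 + 109 @ $10.20 = $3,383.55
Check: goods available $15,861.65 = COGS $12,478.10 + ending $3,383.55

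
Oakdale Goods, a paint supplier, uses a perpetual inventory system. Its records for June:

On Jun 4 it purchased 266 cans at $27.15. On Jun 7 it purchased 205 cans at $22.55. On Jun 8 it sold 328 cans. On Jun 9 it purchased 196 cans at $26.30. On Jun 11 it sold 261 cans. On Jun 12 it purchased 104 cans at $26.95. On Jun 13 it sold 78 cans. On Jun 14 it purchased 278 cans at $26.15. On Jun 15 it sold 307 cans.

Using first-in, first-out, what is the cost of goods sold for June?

COGS = $25,110.70

Jun 8, 328 sold [FIFO — oldest first]: 266 @ $27.15 + 62 @ $22.55 = $8,620.00
Jun 11, 261 sold [FIFO — oldest first]: 143 @ $22.55 + 118 @ $26.30 = $6,328.05
Jun 13, 78 sold [FIFO — oldest first]: 78 @ $26.30 = $2,051.40
Jun 15, 307 sold [FIFO — oldest first]: 104 @ $26.95 + 203 @ $26.15 = $8,111.25
Total COGS = $8,620.00 + $6,328.05 + $2,051.40 + $8,111.25 = $25,110.70
Ending inventory: 75 @ $26.15 = $1,961.25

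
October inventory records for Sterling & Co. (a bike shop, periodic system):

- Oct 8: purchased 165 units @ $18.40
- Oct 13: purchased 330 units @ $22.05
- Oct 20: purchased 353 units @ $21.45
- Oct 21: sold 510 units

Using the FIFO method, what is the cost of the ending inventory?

Ending inventory = $7,250.10

Oct 21, 510 sold [FIFO — oldest first]: 165 @ $18.40 + 330 @ $22.05 + 15 @ $21.45 = $10,634.25
Ending inventory: 338 @ $21.45 = $7,250.10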